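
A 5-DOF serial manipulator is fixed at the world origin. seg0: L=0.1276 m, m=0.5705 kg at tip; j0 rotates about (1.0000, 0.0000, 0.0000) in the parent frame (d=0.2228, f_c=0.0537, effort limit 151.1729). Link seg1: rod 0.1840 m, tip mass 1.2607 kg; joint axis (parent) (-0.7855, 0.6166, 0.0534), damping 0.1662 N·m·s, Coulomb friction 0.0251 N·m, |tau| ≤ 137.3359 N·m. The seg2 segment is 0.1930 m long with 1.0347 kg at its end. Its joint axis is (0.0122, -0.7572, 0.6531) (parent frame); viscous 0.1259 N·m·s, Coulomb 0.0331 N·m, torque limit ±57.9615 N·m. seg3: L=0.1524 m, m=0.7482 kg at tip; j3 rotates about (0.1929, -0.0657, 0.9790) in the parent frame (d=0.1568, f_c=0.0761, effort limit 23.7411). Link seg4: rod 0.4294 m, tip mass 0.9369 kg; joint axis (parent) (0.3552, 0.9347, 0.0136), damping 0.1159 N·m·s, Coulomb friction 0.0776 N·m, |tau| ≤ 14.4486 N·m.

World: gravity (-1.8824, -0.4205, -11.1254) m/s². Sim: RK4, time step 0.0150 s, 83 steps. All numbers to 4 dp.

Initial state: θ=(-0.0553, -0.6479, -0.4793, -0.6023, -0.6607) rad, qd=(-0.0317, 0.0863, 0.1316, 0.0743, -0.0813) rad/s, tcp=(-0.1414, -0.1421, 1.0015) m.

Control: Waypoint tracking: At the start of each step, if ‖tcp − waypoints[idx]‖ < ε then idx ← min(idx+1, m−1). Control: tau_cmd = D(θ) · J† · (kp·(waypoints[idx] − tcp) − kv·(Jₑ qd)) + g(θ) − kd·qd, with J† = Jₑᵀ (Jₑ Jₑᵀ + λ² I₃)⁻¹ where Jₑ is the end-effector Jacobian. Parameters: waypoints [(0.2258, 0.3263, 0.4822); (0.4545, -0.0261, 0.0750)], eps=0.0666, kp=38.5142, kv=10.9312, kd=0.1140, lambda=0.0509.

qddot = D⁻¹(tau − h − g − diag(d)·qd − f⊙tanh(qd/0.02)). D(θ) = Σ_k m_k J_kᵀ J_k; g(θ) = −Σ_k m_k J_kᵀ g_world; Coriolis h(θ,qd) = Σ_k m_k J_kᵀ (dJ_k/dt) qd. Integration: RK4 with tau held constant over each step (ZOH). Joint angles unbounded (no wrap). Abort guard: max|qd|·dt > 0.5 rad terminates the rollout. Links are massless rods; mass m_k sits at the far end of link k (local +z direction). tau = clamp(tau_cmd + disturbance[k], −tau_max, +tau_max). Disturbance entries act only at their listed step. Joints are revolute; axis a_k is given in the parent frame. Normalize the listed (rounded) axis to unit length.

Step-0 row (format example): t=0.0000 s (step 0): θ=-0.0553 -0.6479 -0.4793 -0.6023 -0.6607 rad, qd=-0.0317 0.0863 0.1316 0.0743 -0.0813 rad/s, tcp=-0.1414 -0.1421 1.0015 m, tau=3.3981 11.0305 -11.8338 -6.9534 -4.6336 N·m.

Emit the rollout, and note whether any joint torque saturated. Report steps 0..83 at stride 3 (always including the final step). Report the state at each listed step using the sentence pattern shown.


t=0.0450 s (step 3): θ=-0.0379 -0.6609 -0.5102 -0.6335 -0.7766 rad, qd=0.8257 -0.4027 -1.1221 -1.2697 -4.4319 rad/s, tcp=-0.1316 -0.1225 0.9854 m, tau=-3.8028 12.0975 -7.0690 -4.6919 -2.0198 N·m.
t=0.0900 s (step 6): θ=0.0144 -0.6689 -0.5549 -0.7042 -1.0070 rad, qd=1.4052 0.0937 -0.7844 -1.7674 -5.4617 rad/s, tcp=-0.1030 -0.0872 0.9434 m, tau=-11.2267 14.1061 -3.4184 -2.9960 -0.0636 N·m.
t=0.1350 s (step 9): θ=0.0784 -0.6540 -0.5808 -0.7864 -1.2448 rad, qd=1.3586 0.5342 -0.4133 -1.8483 -4.9991 rad/s, tcp=-0.0647 -0.0473 0.8853 m, tau=-14.6376 14.1229 -0.8896 -1.2682 1.9033 N·m.
t=0.1800 s (step 12): θ=0.1307 -0.6247 -0.5966 -0.8680 -1.4495 rad, qd=0.9377 0.7350 -0.3307 -1.7663 -4.0767 rad/s, tcp=-0.0234 -0.0074 0.8217 m, tau=-14.9653 12.6377 0.7865 0.2588 3.5334 N·m.
t=0.2250 s (step 15): θ=0.1613 -0.5901 -0.6129 -0.9442 -1.6105 rad, qd=0.4283 0.7974 -0.3980 -1.6183 -3.0887 rad/s, tcp=0.0165 0.0304 0.7600 m, tau=-13.5793 10.4943 1.8817 1.4133 4.5848 N·m.
t=0.2700 s (step 18): θ=0.1704 -0.5536 -0.6324 -1.0128 -1.7285 rad, qd=-0.0022 0.8251 -0.4587 -1.4244 -2.1803 rad/s, tcp=0.0529 0.0659 0.7049 m, tau=-11.3669 8.1937 2.5716 2.1767 5.0735 N·m.
t=0.3150 s (step 21): θ=0.1640 -0.5148 -0.6518 -1.0722 -1.8088 rad, qd=-0.2605 0.8987 -0.3984 -1.2023 -1.4160 rad/s, tcp=0.0847 0.0990 0.6581 m, tau=-8.8941 6.0019 2.9541 2.6085 5.1583 N·m.
t=0.3600 s (step 24): θ=0.1486 -0.4733 -0.6678 -1.1203 -1.8586 rad, qd=-0.4101 0.9419 -0.3118 -0.9331 -0.8251 rad/s, tcp=0.1117 0.1299 0.6198 m, tau=-6.4636 4.0394 3.1218 2.7930 5.0203 N·m.
t=0.4050 s (step 27): θ=0.1285 -0.4306 -0.6795 -1.1562 -1.8856 rad, qd=-0.4706 0.9510 -0.2101 -0.6644 -0.3992 rad/s, tcp=0.1343 0.1587 0.5892 m, tau=-4.2650 2.3551 3.1514 2.8231 4.7963 N·m.
t=0.4500 s (step 30): θ=0.1072 -0.3883 -0.6868 -1.1807 -1.8967 rad, qd=-0.4703 0.9227 -0.1165 -0.4294 -0.1128 rad/s, tcp=0.1530 0.1854 0.5651 m, tau=-2.4152 0.9720 3.1055 2.7710 4.5681 N·m.
t=0.4950 s (step 33): θ=0.0867 -0.3481 -0.6905 -1.1956 -1.8976 rad, qd=-0.4369 0.8570 -0.0575 -0.2348 0.0481 rad/s, tcp=0.1683 0.2097 0.5461 m, tau=-0.9582 -0.1093 3.0257 2.6846 4.4038 N·m.
t=0.5400 s (step 36): θ=0.0682 -0.3116 -0.6924 -1.2026 -1.8937 rad, qd=-0.3852 0.7686 -0.0323 -0.0840 0.1189 rad/s, tcp=0.1805 0.2314 0.5309 m, tau=0.1139 -0.9144 2.9432 2.5957 4.3076 N·m.
t=0.5850 s (step 39): θ=0.0523 -0.2791 -0.6935 -1.2041 -1.8875 rad, qd=-0.3188 0.6792 -0.0034 -0.0013 0.1528 rad/s, tcp=0.1900 0.2502 0.5186 m, tau=0.8372 -1.4956 2.8914 2.5338 4.2258 N·m.
t=0.6300 s (step 42): θ=0.0393 -0.2509 -0.6931 -1.2036 -1.8804 rad, qd=-0.2614 0.5745 0.0186 0.0163 0.1623 rad/s, tcp=0.1977 0.2661 0.5087 m, tau=1.2617 -1.9016 2.8977 2.5198 4.1598 N·m.
t=0.6750 s (step 45): θ=0.0353 -0.2262 -0.7022 -1.2132 -1.8837 rad, qd=0.2014 0.5387 -0.6446 -0.6303 -0.4928 rad/s, tcp=0.2077 0.2735 0.4941 m, tau=10.4467 -2.7546 -3.9577 -2.7782 2.0882 N·m.
t=0.7200 s (step 48): θ=0.0540 -0.2020 -0.7478 -1.2567 -1.9159 rad, qd=0.5989 0.5513 -1.3219 -1.2594 -0.8282 rad/s, tcp=0.2288 0.2593 0.4606 m, tau=4.8548 -1.9586 -0.1779 -0.0834 2.9190 N·m.
t=0.7650 s (step 51): θ=0.0862 -0.1761 -0.8159 -1.3221 -1.9494 rad, qd=0.8128 0.6021 -1.6725 -1.6024 -0.5950 rad/s, tcp=0.2557 0.2326 0.4175 m, tau=0.9617 -1.5311 2.6272 1.8185 3.0770 N·m.
t=0.8100 s (step 54): θ=0.1254 -0.1479 -0.8949 -1.3961 -1.9657 rad, qd=0.9144 0.6489 -1.8150 -1.6382 -0.1107 rad/s, tcp=0.2843 0.2006 0.3717 m, tau=-1.6402 -1.3658 4.6685 3.1073 2.7433 N·m.
t=0.8550 s (step 57): θ=0.1675 -0.1181 -0.9768 -1.4657 -1.9600 rad, qd=0.9546 0.6701 -1.8143 -1.4240 0.3464 rad/s, tcp=0.3119 0.1679 0.3269 m, tau=-3.3627 -1.3208 6.1165 3.9390 2.2220 N·m.
t=0.9000 s (step 60): θ=0.2108 -0.0880 -1.0562 -1.5227 -1.9365 rad, qd=0.9653 0.6613 -1.7047 -1.0995 0.6768 rad/s, tcp=0.3369 0.1371 0.2851 m, tau=-4.5664 -1.2790 7.1292 4.4551 1.6667 N·m.
t=0.9450 s (step 63): θ=0.2541 -0.0591 -1.1290 -1.5648 -1.9015 rad, qd=0.9569 0.6190 -1.5304 -0.7749 0.8566 rad/s, tcp=0.3586 0.1093 0.2474 m, tau=-5.4883 -1.1737 7.8273 4.7595 1.1838 N·m.
t=0.9900 s (step 66): θ=0.2967 -0.0327 -1.1933 -1.5935 -1.8614 rad, qd=0.9330 0.5472 -1.3290 -0.5084 0.9077 rad/s, tcp=0.3770 0.0848 0.2144 m, tau=-6.2616 -0.9838 8.3027 4.9255 0.8165 N·m.
t=1.0350 s (step 69): θ=0.3379 -0.0101 -1.2485 -1.6118 -1.8211 rad, qd=0.8952 0.4557 -1.1270 -0.3128 0.8713 rad/s, tcp=0.3921 0.0636 0.1863 m, tau=-6.9470 -0.7184 8.6210 5.0021 0.5580 N·m.
t=1.0800 s (step 72): θ=0.3771 0.0082 -1.2949 -1.6226 -1.7838 rad, qd=0.8455 0.3565 -0.9407 -0.1772 0.7850 rad/s, tcp=0.4043 0.0457 0.1627 m, tau=-7.5642 -0.4020 8.8281 5.0225 0.3833 N·m.
t=1.1250 s (step 75): θ=0.4138 0.0221 -1.3334 -1.6284 -1.7508 rad, qd=0.7869 0.2605 -0.7781 -0.0848 0.6771 rad/s, tcp=0.4140 0.0308 0.1434 m, tau=-8.1154 -0.0626 8.9564 5.0092 0.2662 N·m.
t=1.1700 s (step 78): θ=0.4478 0.0318 -1.3652 -1.6307 -1.7229 rad, qd=0.7238 0.1764 -0.6390 -0.0237 0.5656 rad/s, tcp=0.4216 0.0185 0.1278 m, tau=-8.6040 0.2780 9.0318 4.9800 0.1859 N·m.
t=1.2150 s (step 81): θ=0.4790 0.0383 -1.3908 -1.6314 -1.6999 rad, qd=0.6649 0.1123 -0.4997 -0.0089 0.4593 rad/s, tcp=0.4276 0.0084 0.1154 m, tau=-9.0680 0.6237 9.0867 4.9590 0.1291 N·m.
t=1.2450 s (step 83): θ=0.4984 0.0411 -1.4046 -1.6316 -1.6871 rad, qd=0.6239 0.0791 -0.4185 -0.0065 0.3954 rad/s, tcp=0.4308 0.0027 0.1087 m.
any joint saturated: no


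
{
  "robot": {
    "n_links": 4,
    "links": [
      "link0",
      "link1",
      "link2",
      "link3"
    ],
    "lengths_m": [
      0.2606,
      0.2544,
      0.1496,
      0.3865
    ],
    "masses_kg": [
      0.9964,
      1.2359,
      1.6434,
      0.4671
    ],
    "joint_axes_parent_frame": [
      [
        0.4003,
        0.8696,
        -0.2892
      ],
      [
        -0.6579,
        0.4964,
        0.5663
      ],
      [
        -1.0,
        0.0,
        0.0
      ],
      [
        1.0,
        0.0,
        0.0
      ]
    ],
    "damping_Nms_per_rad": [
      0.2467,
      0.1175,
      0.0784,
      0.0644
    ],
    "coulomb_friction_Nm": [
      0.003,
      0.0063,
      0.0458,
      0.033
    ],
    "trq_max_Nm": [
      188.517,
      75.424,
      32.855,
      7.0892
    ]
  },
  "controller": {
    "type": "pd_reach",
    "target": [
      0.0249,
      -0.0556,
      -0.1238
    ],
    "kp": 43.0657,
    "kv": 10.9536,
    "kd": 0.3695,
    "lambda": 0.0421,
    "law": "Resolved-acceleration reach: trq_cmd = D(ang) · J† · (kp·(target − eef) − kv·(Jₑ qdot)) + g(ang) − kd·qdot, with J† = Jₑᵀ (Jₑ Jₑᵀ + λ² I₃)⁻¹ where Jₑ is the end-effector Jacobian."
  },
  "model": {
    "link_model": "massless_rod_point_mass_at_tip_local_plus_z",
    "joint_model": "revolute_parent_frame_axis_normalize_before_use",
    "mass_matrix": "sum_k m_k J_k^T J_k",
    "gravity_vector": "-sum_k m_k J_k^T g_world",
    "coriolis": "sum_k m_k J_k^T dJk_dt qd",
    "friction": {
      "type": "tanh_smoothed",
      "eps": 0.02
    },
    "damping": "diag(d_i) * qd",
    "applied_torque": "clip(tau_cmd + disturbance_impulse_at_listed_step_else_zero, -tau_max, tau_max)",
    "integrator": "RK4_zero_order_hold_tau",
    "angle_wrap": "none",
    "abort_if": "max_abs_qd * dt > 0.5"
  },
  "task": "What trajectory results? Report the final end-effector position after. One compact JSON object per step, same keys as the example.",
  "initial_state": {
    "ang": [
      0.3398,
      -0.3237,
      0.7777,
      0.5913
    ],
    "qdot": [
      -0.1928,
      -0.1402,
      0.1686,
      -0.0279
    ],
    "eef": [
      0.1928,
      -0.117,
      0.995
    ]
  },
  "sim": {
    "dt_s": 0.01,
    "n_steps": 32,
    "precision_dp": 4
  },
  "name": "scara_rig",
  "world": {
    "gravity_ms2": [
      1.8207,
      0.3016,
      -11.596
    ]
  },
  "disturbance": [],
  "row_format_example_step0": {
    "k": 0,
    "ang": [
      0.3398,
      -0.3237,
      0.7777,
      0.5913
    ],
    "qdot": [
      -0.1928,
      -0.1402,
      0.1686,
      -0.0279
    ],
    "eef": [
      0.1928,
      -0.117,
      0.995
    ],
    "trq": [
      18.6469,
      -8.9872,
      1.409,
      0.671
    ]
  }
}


{"k":1,"ang":[0.3409,-0.3352,0.7996,0.6036],"qdot":[0.414,-2.1454,4.1333,2.4063],"eef":[0.1909,-0.1158,0.9939],"trq":[15.6351,-8.2248,-0.2721,-0.2836]}
{"k":2,"ang":[0.3473,-0.3638,0.8517,0.6313],"qdot":[0.8501,-3.547,6.2125,3.0944],"eef":[0.1892,-0.1144,0.9902],"trq":[12.1303,-8.7079,-1.3094,-0.4859]}
{"k":3,"ang":[0.3575,-0.405,0.9198,0.6618],"qdot":[1.1886,-4.7008,7.3746,2.9612],"eef":[0.1885,-0.1129,0.9847],"trq":[7.8252,-9.8758,-2.0616,-0.3685]}
{"k":4,"ang":[0.3708,-0.4575,0.9972,0.6889],"qdot":[1.4647,-5.7854,8.0667,2.4147],"eef":[0.1888,-0.1113,0.9777],"trq":[2.3408,-11.2627,-2.6358,-0.1149]}
{"k":5,"ang":[0.3866,-0.5207,1.0801,0.7093],"qdot":[1.6881,-6.8719,8.472,1.6303],"eef":[0.1905,-0.1098,0.9693],"trq":[-4.4835,-12.5552,-3.0689,0.2025]}
{"k":6,"ang":[0.4043,-0.5949,1.1659,0.7211],"qdot":[1.8548,-7.9721,8.6612,0.6951],"eef":[0.1936,-0.1089,0.9593],"trq":[-12.4818,-13.5756,-3.3957,0.5563]}
{"k":7,"ang":[0.4233,-0.68,1.2526,0.723],"qdot":[1.9537,-9.0631,8.668,-0.3274],"eef":[0.1982,-0.1089,0.9477],"trq":[-21.1675,-14.2449,-3.6632,0.9323]}
{"k":8,"ang":[0.4429,-0.7758,1.3388,0.7147],"qdot":[1.9711,-10.1004,8.5267,-1.3674],"eef":[0.2041,-0.1101,0.9342],"trq":[-29.7903,-14.5284,-3.9198,1.3129]}
{"k":9,"ang":[0.4622,-0.8815,1.4227,0.696],"qdot":[1.8923,-11.0303,8.2461,-2.4182],"eef":[0.2112,-0.1131,0.9189],"trq":[-37.4954,-14.45,-4.2096,1.7131]}
{"k":10,"ang":[0.4802,-0.9956,1.5034,0.6669],"qdot":[1.7022,-11.7962,7.87,-3.4359],"eef":[0.2191,-0.1178,0.9018],"trq":[-43.4231,-13.9805,-4.5529,2.1186]}
{"k":11,"ang":[0.4957,-1.1163,1.58,0.6279],"qdot":[1.3859,-12.3426,7.4481,-4.3811],"eef":[0.2272,-0.1245,0.8828],"trq":[-46.8306,-13.0563,-4.9383,2.5081]}
{"k":12,"ang":[0.5074,-1.2412,1.6524,0.5799],"qdot":[0.9327,-12.6215,7.0319,-5.216],"eef":[0.2346,-0.1328,0.8623],"trq":[-47.2571,-11.6104,-5.3237,2.8523]}
{"k":13,"ang":[0.5139,-1.3675,1.7207,0.5243],"qdot":[0.3426,-12.6044,6.6657,-5.9047],"eef":[0.2407,-0.142,0.8402],"trq":[-44.6945,-9.634,-5.6476,3.1191]}
{"k":14,"ang":[0.5139,-1.492,1.7858,0.4627],"qdot":[-0.3652,-12.2957,6.3763,-6.419],"eef":[0.2446,-0.1514,0.8169],"trq":[-39.6594,-7.2306,-5.8505,3.2832]}
{"k":15,"ang":[0.5064,-1.6123,1.8484,0.3968],"qdot":[-1.1484,-11.7413,6.1631,-6.7488],"eef":[0.2461,-0.1601,0.7926],"trq":[-33.0619,-4.6165,-5.8965,3.3369]}
{"k":16,"ang":[0.491,-1.7261,1.909,0.3284],"qdot":[-1.9472,-11.0221,5.999,-6.9074],"eef":[0.2448,-0.1672,0.7677],"trq":[-25.9083,-2.0553,-5.7849,3.2936]}
{"k":17,"ang":[0.4678,-1.8323,1.9681,0.2592],"qdot":[-2.6996,-10.2322,5.8429,-6.9278],"eef":[0.241,-0.1724,0.7424],"trq":[-19.0125,0.2287,-5.5442,3.1819]}
{"k":18,"ang":[0.4375,-1.9306,2.0256,0.1902],"qdot":[-3.3582,-9.4536,5.66,-6.8499],"eef":[0.2349,-0.1754,0.7171],"trq":[-12.863,2.1034,-5.2161,3.0336]}
{"k":19,"ang":[0.4012,-2.0215,2.081,0.1224],"qdot":[-3.8987,-8.7412,5.433,-6.7082],"eef":[0.2269,-0.1763,0.6921],"trq":[-7.6517,3.5289,-4.8407,2.8738]}
{"k":20,"ang":[0.3601,-2.1057,2.134,0.0562],"qdot":[-4.3183,-8.122,5.1632,-6.5272],"eef":[0.2175,-0.1753,0.6676],"trq":[-3.3757,4.5283,-4.4487,2.7184]}
{"k":21,"ang":[0.3153,-2.1843,2.1841,-0.008],"qdot":[-4.6277,-7.6025,4.8631,-6.3224],"eef":[0.2071,-0.1726,0.6437],"trq":[0.0642,5.1555,-4.0601,2.5748]}
{"k":22,"ang":[0.268,-2.2581,2.2311,-0.0701],"qdot":[-4.844,-7.1777,4.5487,-6.1034],"eef":[0.1961,-0.1685,0.6208],"trq":[2.799,5.4728,-3.6863,2.4455]}
{"k":23,"ang":[0.2188,-2.3281,2.275,-0.13],"qdot":[-4.9855,-6.8376,4.235,-5.8767],"eef":[0.1848,-0.1634,0.5988],"trq":[4.9583,5.5387,-3.3327,2.3308]}
{"k":24,"ang":[0.1685,-2.3952,2.3159,-0.1876],"qdot":[-5.0689,-6.572,3.9335,-5.6471],"eef":[0.1734,-0.1573,0.5778],"trq":[6.6571,5.4035,-3.0011,2.2299]}
{"k":25,"ang":[0.1177,-2.4599,2.3538,-0.243],"qdot":[-5.1083,-6.3717,3.6521,-5.4186],"eef":[0.1622,-0.1506,0.5579],"trq":[7.9928,5.1079,-2.6909,2.142]}
{"k":26,"ang":[0.0665,-2.5229,2.389,-0.296],"qdot":[-5.1154,-6.2298,3.3955,-5.1946],"eef":[0.1514,-0.1433,0.5392],"trq":[9.0466,4.6838,-2.4003,2.0663]}
{"k":27,"ang":[0.0155,-2.5847,2.4218,-0.3469],"qdot":[-5.0994,-6.1418,3.1658,-4.9781],"eef":[0.1409,-0.1355,0.5214],"trq":[9.8868,4.1551,-2.1269,2.0022]}
{"k":28,"ang":[-0.0354,-2.646,2.4524,-0.3956],"qdot":[-5.068,-6.1054,2.9637,-4.7718],"eef":[0.1309,-0.1275,0.5048],"trq":[10.5719,3.5387,-1.8676,1.9493]}
{"k":29,"ang":[-0.0858,-2.7071,2.4812,-0.4424],"qdot":[-5.0272,-6.1203,2.7882,-4.5784],"eef":[0.1215,-0.1192,0.4892],"trq":[11.1548,2.8457,-1.6192,1.9072]}
{"k":30,"ang":[-0.1359,-2.7687,2.5083,-0.4872],"qdot":[-4.9819,-6.1884,2.6377,-4.4003],"eef":[0.1126,-0.1107,0.4746],"trq":[11.6861,2.082,-1.3785,1.8757]}
{"k":31,"ang":[-0.1854,-2.8312,2.534,-0.5304],"qdot":[-4.936,-6.313,2.5099,-4.2404],"eef":[0.1041,-0.102,0.461],"trq":[12.2182,1.2492,-1.1428,1.855]}
{"k":32,"ang":[-0.2346,-2.8953,2.5586,-0.5721],"qdot":[-4.8924,-6.4995,2.4018,-4.1019],"eef":[0.0962,-0.0933,0.4483]}
{"summary": "final eef position (m): 0.0962 -0.0933 0.4483"}


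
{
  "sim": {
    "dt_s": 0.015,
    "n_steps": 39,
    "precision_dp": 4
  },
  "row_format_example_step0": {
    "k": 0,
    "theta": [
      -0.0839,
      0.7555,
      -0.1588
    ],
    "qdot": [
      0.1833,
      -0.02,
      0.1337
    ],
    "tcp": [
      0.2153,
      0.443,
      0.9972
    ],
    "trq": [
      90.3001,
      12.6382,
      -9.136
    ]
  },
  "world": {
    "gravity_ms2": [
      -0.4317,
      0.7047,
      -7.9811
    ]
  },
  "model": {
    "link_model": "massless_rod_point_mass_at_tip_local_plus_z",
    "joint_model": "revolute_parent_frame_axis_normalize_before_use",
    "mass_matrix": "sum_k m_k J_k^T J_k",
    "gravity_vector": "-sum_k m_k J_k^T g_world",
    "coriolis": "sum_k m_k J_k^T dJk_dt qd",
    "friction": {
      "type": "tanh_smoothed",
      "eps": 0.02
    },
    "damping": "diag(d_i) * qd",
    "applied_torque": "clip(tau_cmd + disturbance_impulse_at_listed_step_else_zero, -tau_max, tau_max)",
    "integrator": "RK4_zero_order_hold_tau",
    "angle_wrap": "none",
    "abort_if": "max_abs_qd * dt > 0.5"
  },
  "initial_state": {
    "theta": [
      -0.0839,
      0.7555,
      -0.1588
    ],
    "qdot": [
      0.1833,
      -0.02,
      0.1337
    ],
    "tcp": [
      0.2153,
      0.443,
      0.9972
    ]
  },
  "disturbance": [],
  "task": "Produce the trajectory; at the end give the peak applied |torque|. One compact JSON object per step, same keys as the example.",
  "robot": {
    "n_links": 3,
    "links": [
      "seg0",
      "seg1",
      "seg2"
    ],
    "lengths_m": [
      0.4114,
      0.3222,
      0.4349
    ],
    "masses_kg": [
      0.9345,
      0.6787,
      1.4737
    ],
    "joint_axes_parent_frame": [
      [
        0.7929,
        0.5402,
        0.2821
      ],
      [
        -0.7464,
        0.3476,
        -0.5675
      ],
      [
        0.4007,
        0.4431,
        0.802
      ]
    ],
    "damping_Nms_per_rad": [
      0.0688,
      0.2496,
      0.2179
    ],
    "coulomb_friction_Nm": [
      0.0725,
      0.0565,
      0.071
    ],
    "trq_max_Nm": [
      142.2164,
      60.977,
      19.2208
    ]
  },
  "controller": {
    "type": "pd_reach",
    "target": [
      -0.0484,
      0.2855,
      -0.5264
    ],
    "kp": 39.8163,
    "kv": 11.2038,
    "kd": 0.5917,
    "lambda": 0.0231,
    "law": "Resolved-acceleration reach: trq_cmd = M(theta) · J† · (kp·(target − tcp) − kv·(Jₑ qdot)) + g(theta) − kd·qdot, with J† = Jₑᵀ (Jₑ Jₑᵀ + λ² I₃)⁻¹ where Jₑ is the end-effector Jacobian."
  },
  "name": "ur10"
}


{"k":1,"theta":[-0.0516,0.7469,-0.2715],"qdot":[3.9804,-1.2321,-14.713],"tcp":[0.216,0.4404,0.9927],"trq":[61.1756,10.616,0.1025]}
{"k":2,"theta":[0.016,0.7225,-0.5219],"qdot":[4.9238,-2.0643,-18.4192],"tcp":[0.2181,0.4337,0.9781],"trq":[20.709,10.0013,0.4932]}
{"k":3,"theta":[0.0858,0.6901,-0.7862],"qdot":[4.3916,-2.2039,-16.7665],"tcp":[0.2246,0.4214,0.9577],"trq":[-2.9159,8.8511,-1.3364]}
{"k":4,"theta":[0.1456,0.6585,-1.0191],"qdot":[3.6222,-1.9445,-14.2996],"tcp":[0.2359,0.4067,0.9356],"trq":[-14.9767,7.0699,-2.3784]}
{"k":5,"theta":[0.1945,0.632,-1.2178],"qdot":[2.9246,-1.5692,-12.2333],"tcp":[0.2506,0.3925,0.9131],"trq":[-21.7219,5.0645,-2.4413]}
{"k":6,"theta":[0.2336,0.6111,-1.3892],"qdot":[2.3042,-1.203,-10.6829],"tcp":[0.2673,0.3804,0.8904],"trq":[-26.2153,3.0776,-1.8941]}
{"k":7,"theta":[0.2636,0.5954,-1.5405],"qdot":[1.7149,-0.902,-9.5903],"tcp":[0.2847,0.371,0.8676],"trq":[-30.0086,1.2185,-1.027]}
{"k":8,"theta":[0.2848,0.5836,-1.6783],"qdot":[1.1045,-0.6976,-8.906],"tcp":[0.3017,0.3648,0.8444],"trq":[-34.0857,-0.4671,-0.0028]}
{"k":9,"theta":[0.2962,0.5741,-1.8087],"qdot":[0.4163,-0.6088,-8.6071],"tcp":[0.3176,0.3619,0.8207],"trq":[-39.3268,-1.9495,1.0978]}
{"k":10,"theta":[0.2964,0.5649,-1.9377],"qdot":[-0.4172,-0.648,-8.6983],"tcp":[0.3317,0.3624,0.7965],"trq":[-46.8078,-3.1598,2.2387]}
{"k":11,"theta":[0.2823,0.5539,-2.0716],"qdot":[-1.4881,-0.824,-9.2275],"tcp":[0.3436,0.3665,0.7718],"trq":[-57.8471,-3.8727,3.4082]}
{"k":12,"theta":[0.2494,0.5392,-2.2177],"qdot":[-2.928,-1.12,-10.2693],"tcp":[0.3529,0.3745,0.7468],"trq":[-72.3198,-3.4009,4.5717]}
{"k":13,"theta":[0.1913,0.5201,-2.3828],"qdot":[-4.8431,-1.3631,-11.6817],"tcp":[0.3597,0.3867,0.7216],"trq":[-76.2914,-0.1878,5.4431]}
{"k":14,"theta":[0.1039,0.5027,-2.5608],"qdot":[-6.8257,-0.9127,-12.0753],"tcp":[0.3641,0.4038,0.6964],"trq":[-24.1367,4.7947,4.9112]}
{"k":15,"theta":[0.0005,0.5043,-2.708],"qdot":[-7.0024,0.9322,-7.9077],"tcp":[0.3663,0.4255,0.6705],"trq":[50.1171,4.6458,1.323]}
{"k":16,"theta":[-0.0894,0.5337,-2.7709],"qdot":[-5.0217,2.7795,-0.8341],"tcp":[0.3666,0.45,0.6423],"trq":[71.8082,2.7391,-3.4338]}
{"k":17,"theta":[-0.1481,0.5835,-2.742],"qdot":[-2.8164,3.8303,4.5306],"tcp":[0.3665,0.4738,0.6117],"trq":[50.5408,2.3976,-6.3051]}
{"k":18,"theta":[-0.1817,0.6442,-2.6586],"qdot":[-1.6709,4.284,6.548],"tcp":[0.3676,0.4944,0.5808],"trq":[5.861,1.9866,-6.604]}
{"k":19,"theta":[-0.211,0.7054,-2.5745],"qdot":[-2.232,3.8552,4.6678],"tcp":[0.3707,0.5108,0.5509],"trq":[-36.8215,0.4087,-4.5098]}
{"k":20,"theta":[-0.2596,0.7543,-2.5376],"qdot":[-4.2387,2.6866,0.3529],"tcp":[0.3752,0.5235,0.5216],"trq":[-55.0583,-0.6231,-1.3919]}
{"k":21,"theta":[-0.3415,0.787,-2.5605],"qdot":[-6.6877,1.7401,-3.2184],"tcp":[0.3798,0.5343,0.4919],"trq":[-53.3063,0.045,0.6087]}
{"k":22,"theta":[-0.4587,0.8102,-2.6223],"qdot":[-8.938,1.3851,-4.9207],"tcp":[0.3835,0.545,0.4612],"trq":[-46.3143,1.8747,0.9539]}
{"k":23,"theta":[-0.6076,0.8306,-2.7008],"qdot":[-10.9242,1.3321,-5.5323],"tcp":[0.3858,0.5568,0.4295],"trq":[-48.9767,4.5106,0.4149]}
{"k":24,"theta":[-0.7875,0.8505,-2.7895],"qdot":[-13.0792,1.3061,-6.3127],"tcp":[0.3866,0.57,0.3967],"trq":[-70.2647,8.497,0.045]}
{"k":25,"theta":[-1.0065,0.871,-2.8981],"qdot":[-16.1217,1.4826,-8.1757],"tcp":[0.3853,0.5851,0.3629],"trq":[-104.8934,14.8943,0.6841]}
{"k":26,"theta":[-1.2816,0.901,-3.043],"qdot":[-20.5464,2.7002,-11.0727],"tcp":[0.3804,0.6033,0.3273],"trq":[-107.0345,23.1444,2.9423]}
{"k":27,"theta":[-1.6236,0.9625,-3.2243],"qdot":[-25.0689,5.8065,-12.9778],"tcp":[0.369,0.6263,0.2856],"trq":[-35.6276,28.0959,7.2288]}
{"k":28,"theta":[-2.0121,1.0754,-3.4113],"qdot":[-26.7753,9.4259,-11.9296],"tcp":[0.3498,0.6541,0.2289],"trq":[34.7044,28.5072,13.6304]}
{"k":29,"theta":[-2.4051,1.2345,-3.5688],"qdot":[-25.6342,11.8203,-9.1207],"tcp":[0.3288,0.6795,0.1494],"trq":[69.7048,25.1051,19.2208]}
{"k":30,"theta":[-2.7694,1.419,-3.6808],"qdot":[-22.937,12.7281,-5.88],"tcp":[0.3132,0.6908,0.0503],"trq":[81.6501,17.6312,19.2208]}
{"k":31,"theta":[-3.0869,1.6085,-3.7499],"qdot":[-19.3713,12.5416,-3.4764],"tcp":[0.3054,0.682,-0.0574],"trq":[81.555,7.2189,19.2208]}
{"k":32,"theta":[-3.3483,1.7904,-3.7893],"qdot":[-15.5065,11.7564,-1.9335],"tcp":[0.3037,0.6545,-0.1626],"trq":[75.6695,-3.731,19.2208]}
{"k":33,"theta":[-3.5538,1.9581,-3.8084],"qdot":[-11.9677,10.6592,-0.6952],"tcp":[0.3054,0.6137,-0.2572],"trq":[67.5154,-12.8154,17.6513]}
{"k":34,"theta":[-3.711,2.1081,-3.8096],"qdot":[-9.0733,9.3912,0.5022],"tcp":[0.3075,0.5655,-0.337],"trq":[58.926,-19.002,12.8218]}
{"k":35,"theta":[-3.829,2.2396,-3.7976],"qdot":[-6.7444,8.1886,1.1156],"tcp":[0.3085,0.5155,-0.402],"trq":[50.6992,-22.5206,9.19]}
{"k":36,"theta":[-3.9163,2.354,-3.7782],"qdot":[-4.9575,7.085,1.4935],"tcp":[0.3078,0.4675,-0.4541],"trq":[43.2109,-23.9538,6.5367]}
{"k":37,"theta":[-3.9802,2.4526,-3.7539],"qdot":[-3.617,6.0784,1.766],"tcp":[0.3055,0.4237,-0.4954],"trq":[36.5591,-23.941,4.6577]}
{"k":38,"theta":[-4.0267,2.5369,-3.7259],"qdot":[-2.6207,5.1682,1.9718],"tcp":[0.3016,0.385,-0.5281],"trq":[30.7258,-23.0194,3.371]}
{"k":39,"theta":[-4.0603,2.6082,-3.6953],"qdot":[-1.8814,4.3553,2.1199],"tcp":[0.2963,0.3515,-0.5537]}
{"summary": "max |trq| (N\u00b7m): 107.0345"}


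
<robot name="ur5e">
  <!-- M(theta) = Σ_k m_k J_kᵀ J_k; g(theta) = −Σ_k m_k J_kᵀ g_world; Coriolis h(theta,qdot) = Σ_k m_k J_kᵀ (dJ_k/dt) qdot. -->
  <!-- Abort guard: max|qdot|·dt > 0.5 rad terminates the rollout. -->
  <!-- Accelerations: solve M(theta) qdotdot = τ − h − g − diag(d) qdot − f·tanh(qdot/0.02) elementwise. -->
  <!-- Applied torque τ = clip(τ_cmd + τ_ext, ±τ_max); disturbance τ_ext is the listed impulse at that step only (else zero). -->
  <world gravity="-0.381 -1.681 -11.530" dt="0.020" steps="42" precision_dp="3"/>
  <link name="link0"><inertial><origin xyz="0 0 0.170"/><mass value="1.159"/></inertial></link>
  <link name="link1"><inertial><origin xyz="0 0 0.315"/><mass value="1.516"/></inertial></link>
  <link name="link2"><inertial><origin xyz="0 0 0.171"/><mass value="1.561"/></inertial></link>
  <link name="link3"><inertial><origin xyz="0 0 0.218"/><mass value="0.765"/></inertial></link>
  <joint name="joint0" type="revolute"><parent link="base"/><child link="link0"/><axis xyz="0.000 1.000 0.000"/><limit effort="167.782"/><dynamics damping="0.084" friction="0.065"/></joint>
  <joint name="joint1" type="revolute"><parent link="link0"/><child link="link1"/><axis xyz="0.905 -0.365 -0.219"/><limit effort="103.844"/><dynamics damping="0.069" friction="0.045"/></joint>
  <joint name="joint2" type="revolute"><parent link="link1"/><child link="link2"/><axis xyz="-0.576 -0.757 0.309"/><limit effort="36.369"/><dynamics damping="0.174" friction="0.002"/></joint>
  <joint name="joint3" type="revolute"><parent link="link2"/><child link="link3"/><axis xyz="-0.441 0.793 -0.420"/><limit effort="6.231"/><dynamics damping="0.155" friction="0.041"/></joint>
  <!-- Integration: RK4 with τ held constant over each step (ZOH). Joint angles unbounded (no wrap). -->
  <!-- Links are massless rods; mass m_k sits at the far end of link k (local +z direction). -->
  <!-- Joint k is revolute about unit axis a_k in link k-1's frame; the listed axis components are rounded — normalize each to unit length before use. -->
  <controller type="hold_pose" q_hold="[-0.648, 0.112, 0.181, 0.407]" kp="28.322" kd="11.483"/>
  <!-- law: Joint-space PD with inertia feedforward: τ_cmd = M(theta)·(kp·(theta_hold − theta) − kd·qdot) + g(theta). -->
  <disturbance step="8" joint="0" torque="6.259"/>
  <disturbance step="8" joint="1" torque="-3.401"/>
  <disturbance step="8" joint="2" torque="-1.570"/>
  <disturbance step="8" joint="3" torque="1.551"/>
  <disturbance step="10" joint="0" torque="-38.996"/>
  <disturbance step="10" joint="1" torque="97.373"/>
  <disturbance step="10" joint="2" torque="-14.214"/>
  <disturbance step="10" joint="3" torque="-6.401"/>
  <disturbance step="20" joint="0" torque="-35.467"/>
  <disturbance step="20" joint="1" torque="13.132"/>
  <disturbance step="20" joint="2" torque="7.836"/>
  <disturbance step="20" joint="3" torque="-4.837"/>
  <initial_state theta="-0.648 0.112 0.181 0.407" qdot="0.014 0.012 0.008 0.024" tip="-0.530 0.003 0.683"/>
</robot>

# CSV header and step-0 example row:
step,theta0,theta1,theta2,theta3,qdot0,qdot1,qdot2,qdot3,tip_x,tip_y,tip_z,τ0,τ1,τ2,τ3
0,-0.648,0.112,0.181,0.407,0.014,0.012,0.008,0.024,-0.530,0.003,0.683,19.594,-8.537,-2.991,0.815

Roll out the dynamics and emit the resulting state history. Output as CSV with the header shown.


step,theta0,theta1,theta2,theta3,qdot0,qdot1,qdot2,qdot3,tip_x,tip_y,tip_z,τ0,τ1,τ2,τ3
1,-0.648,0.112,0.181,0.407,0.008,0.006,-0.003,0.005,-0.529,0.003,0.683,19.635,-8.531,-3.000,0.819
2,-0.648,0.112,0.181,0.407,0.005,0.003,-0.005,0.004,-0.529,0.003,0.683,19.666,-8.528,-3.008,0.821
3,-0.648,0.112,0.181,0.407,0.003,0.002,-0.005,0.004,-0.529,0.003,0.683,19.691,-8.526,-3.015,0.822
4,-0.648,0.112,0.181,0.407,0.002,0.001,-0.004,0.004,-0.529,0.003,0.683,19.710,-8.525,-3.020,0.823
5,-0.647,0.112,0.180,0.407,0.001,0.001,-0.003,0.004,-0.529,0.003,0.683,19.725,-8.525,-3.025,0.824
6,-0.647,0.112,0.180,0.407,0.001,0.001,-0.002,0.004,-0.529,0.003,0.683,19.738,-8.524,-3.029,0.825
7,-0.647,0.112,0.180,0.407,0.000,0.000,-0.000,0.004,-0.529,0.003,0.683,19.747,-8.524,-3.032,0.826
8,-0.647,0.112,0.180,0.407,-0.000,0.000,0.000,0.004,-0.529,0.003,0.683,26.014,-11.925,-4.604,2.378
9,-0.647,0.112,0.180,0.416,-0.002,-0.016,-0.038,0.904,-0.527,0.004,0.684,18.272,-7.715,-2.658,0.474
10,-0.648,0.112,0.179,0.430,-0.003,-0.031,-0.075,0.515,-0.525,0.005,0.685,-20.474,89.521,-16.927,-5.849
11,-0.648,0.134,0.170,0.436,0.012,2.227,-0.818,0.040,-0.526,-0.011,0.684,28.007,-31.269,0.707,2.128
12,-0.647,0.173,0.155,0.435,0.007,1.685,-0.700,-0.094,-0.530,-0.039,0.680,26.642,-27.791,0.285,1.908
13,-0.647,0.202,0.142,0.433,0.007,1.261,-0.542,-0.093,-0.532,-0.060,0.676,25.491,-24.855,-0.117,1.717
14,-0.647,0.224,0.133,0.432,0.008,0.924,-0.392,-0.058,-0.534,-0.076,0.673,24.522,-22.378,-0.485,1.557
15,-0.647,0.240,0.126,0.431,0.007,0.653,-0.265,-0.022,-0.535,-0.088,0.670,23.708,-20.289,-0.811,1.425
16,-0.647,0.251,0.122,0.431,0.005,0.433,-0.169,-0.013,-0.536,-0.095,0.669,23.026,-18.527,-1.097,1.318
17,-0.647,0.258,0.120,0.431,0.003,0.255,-0.095,-0.011,-0.536,-0.100,0.667,22.454,-17.041,-1.344,1.230
18,-0.647,0.261,0.118,0.431,0.001,0.114,-0.038,-0.010,-0.536,-0.103,0.667,21.975,-15.788,-1.557,1.157
19,-0.647,0.262,0.118,0.430,-0.001,0.003,0.007,-0.009,-0.537,-0.104,0.666,21.575,-14.731,-1.739,1.097
20,-0.647,0.262,0.119,0.430,-0.001,-0.079,0.048,-0.006,-0.537,-0.103,0.667,-14.224,-0.724,5.942,-3.790
21,-0.650,0.259,0.120,0.411,-0.289,-0.135,0.140,-1.873,-0.542,-0.102,0.664,29.402,-16.237,-3.902,2.139
22,-0.655,0.257,0.124,0.381,-0.212,-0.148,0.253,-1.126,-0.551,-0.101,0.658,27.779,-15.083,-3.728,1.895
23,-0.658,0.253,0.130,0.364,-0.154,-0.171,0.291,-0.647,-0.557,-0.099,0.654,26.421,-14.113,-3.583,1.702
24,-0.661,0.250,0.136,0.354,-0.110,-0.196,0.291,-0.340,-0.561,-0.096,0.652,25.288,-13.298,-3.461,1.549
25,-0.663,0.246,0.141,0.349,-0.076,-0.218,0.272,-0.144,-0.563,-0.093,0.650,24.342,-12.612,-3.362,1.426
26,-0.664,0.241,0.146,0.348,-0.048,-0.237,0.246,-0.021,-0.565,-0.089,0.650,23.554,-12.035,-3.280,1.326
27,-0.665,0.236,0.151,0.348,-0.028,-0.256,0.205,0.011,-0.566,-0.085,0.649,22.899,-11.550,-3.214,1.254
28,-0.665,0.231,0.155,0.348,-0.012,-0.271,0.165,0.011,-0.566,-0.081,0.650,22.357,-11.140,-3.160,1.198
29,-0.665,0.225,0.158,0.348,0.000,-0.280,0.130,0.012,-0.566,-0.076,0.651,21.914,-10.795,-3.117,1.152
30,-0.665,0.220,0.160,0.348,0.008,-0.284,0.100,0.012,-0.565,-0.072,0.652,21.554,-10.502,-3.083,1.113
31,-0.665,0.214,0.162,0.349,0.014,-0.285,0.074,0.012,-0.565,-0.068,0.653,21.260,-10.254,-3.056,1.081
32,-0.665,0.208,0.163,0.349,0.018,-0.282,0.054,0.012,-0.564,-0.065,0.654,21.018,-10.043,-3.035,1.053
33,-0.664,0.203,0.164,0.349,0.021,-0.276,0.038,0.012,-0.563,-0.061,0.655,20.819,-9.863,-3.019,1.031
34,-0.664,0.197,0.164,0.349,0.024,-0.269,0.026,0.013,-0.562,-0.057,0.657,20.656,-9.708,-3.006,1.012
35,-0.663,0.192,0.165,0.350,0.025,-0.260,0.017,0.013,-0.560,-0.054,0.658,20.521,-9.576,-2.996,0.996
36,-0.663,0.187,0.165,0.350,0.026,-0.249,0.010,0.013,-0.559,-0.051,0.659,20.409,-9.462,-2.989,0.983
37,-0.662,0.182,0.165,0.350,0.027,-0.239,0.005,0.013,-0.558,-0.048,0.661,20.317,-9.364,-2.984,0.972
38,-0.662,0.178,0.165,0.350,0.027,-0.227,0.002,0.013,-0.557,-0.045,0.662,20.241,-9.278,-2.981,0.962
39,-0.661,0.173,0.165,0.351,0.027,-0.216,-0.000,0.014,-0.556,-0.042,0.663,20.179,-9.204,-2.979,0.954
40,-0.661,0.169,0.165,0.351,0.027,-0.204,-0.002,0.014,-0.554,-0.039,0.664,20.127,-9.140,-2.978,0.948
41,-0.660,0.165,0.165,0.351,0.027,-0.193,-0.003,0.014,-0.553,-0.037,0.665,20.084,-9.083,-2.978,0.942
42,-0.659,0.161,0.165,0.352,0.026,-0.182,-0.003,0.014,-0.552,-0.035,0.666,,,,


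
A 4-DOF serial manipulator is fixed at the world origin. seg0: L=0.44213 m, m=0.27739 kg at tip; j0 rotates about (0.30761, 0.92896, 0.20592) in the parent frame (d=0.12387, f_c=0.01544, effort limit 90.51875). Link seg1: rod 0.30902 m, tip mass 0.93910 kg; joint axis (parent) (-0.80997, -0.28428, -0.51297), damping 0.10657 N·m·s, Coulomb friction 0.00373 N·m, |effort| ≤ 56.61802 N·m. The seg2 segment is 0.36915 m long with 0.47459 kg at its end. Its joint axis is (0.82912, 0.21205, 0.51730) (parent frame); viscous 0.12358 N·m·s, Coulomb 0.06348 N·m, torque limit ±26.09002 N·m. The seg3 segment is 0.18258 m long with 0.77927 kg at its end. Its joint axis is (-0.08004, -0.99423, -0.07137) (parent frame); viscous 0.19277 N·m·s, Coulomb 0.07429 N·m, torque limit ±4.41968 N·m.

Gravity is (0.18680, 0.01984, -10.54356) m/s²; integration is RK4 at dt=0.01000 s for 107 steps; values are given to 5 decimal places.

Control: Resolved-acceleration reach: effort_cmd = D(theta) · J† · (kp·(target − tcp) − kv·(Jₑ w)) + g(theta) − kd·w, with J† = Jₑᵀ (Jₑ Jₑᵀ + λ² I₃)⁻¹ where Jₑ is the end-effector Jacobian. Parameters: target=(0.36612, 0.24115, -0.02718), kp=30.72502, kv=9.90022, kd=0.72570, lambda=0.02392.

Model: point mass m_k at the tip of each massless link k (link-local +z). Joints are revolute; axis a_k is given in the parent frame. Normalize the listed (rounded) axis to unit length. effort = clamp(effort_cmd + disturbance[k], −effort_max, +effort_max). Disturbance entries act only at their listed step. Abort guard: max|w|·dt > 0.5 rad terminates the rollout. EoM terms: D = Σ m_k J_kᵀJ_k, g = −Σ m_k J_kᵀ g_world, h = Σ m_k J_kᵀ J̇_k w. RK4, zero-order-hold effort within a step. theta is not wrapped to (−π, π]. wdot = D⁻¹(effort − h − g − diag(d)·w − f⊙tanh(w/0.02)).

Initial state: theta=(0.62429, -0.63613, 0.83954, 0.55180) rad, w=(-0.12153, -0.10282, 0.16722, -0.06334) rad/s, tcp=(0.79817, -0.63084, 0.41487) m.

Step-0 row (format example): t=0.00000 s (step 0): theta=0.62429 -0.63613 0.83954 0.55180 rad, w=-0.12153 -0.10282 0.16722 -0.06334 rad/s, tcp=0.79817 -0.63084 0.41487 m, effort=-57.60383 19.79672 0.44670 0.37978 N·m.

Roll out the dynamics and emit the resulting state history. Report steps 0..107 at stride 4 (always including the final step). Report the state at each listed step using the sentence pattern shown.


t=0.04000 s (step 4): theta=0.58830 -0.60921 0.95958 0.49497 rad, w=-1.63346 0.58309 4.41619 -1.93837 rad/s, tcp=0.78396 -0.61553 0.40627 m, effort=-36.48530 12.71470 -2.71502 1.12051 N·m.
t=0.08000 s (step 8): theta=0.50167 -0.61496 1.14029 0.43072 rad, w=-2.59981 -0.89996 4.40479 -1.12584 rad/s, tcp=0.74768 -0.58351 0.39290 m, effort=-19.46373 7.87735 -1.83079 -0.05886 N·m.
t=0.12000 s (step 12): theta=0.38841 -0.67627 1.30438 0.40754 rad, w=-2.97803 -2.06577 3.77943 -0.05693 rad/s, tcp=0.70200 -0.53820 0.37759 m, effort=-9.25799 5.31616 -1.24468 -0.87270 N·m.
t=0.16000 s (step 16): theta=0.27009 -0.77071 1.44332 0.41800 rad, w=-2.86503 -2.53331 3.21013 0.53574 rad/s, tcp=0.65871 -0.48013 0.36156 m, effort=-3.77224 4.22951 -1.39456 -0.99143 N·m.
t=0.20000 s (step 20): theta=0.16389 -0.87130 1.56399 0.44545 rad, w=-2.41122 -2.44530 2.84416 0.77223 rad/s, tcp=0.62330 -0.41299 0.34596 m, effort=-1.43704 4.08291 -1.98513 -0.81664 N·m.
t=0.24000 s (step 24): theta=0.07871 -0.96442 1.67158 0.47659 rad, w=-1.84380 -2.20987 2.53639 0.75832 rad/s, tcp=0.59616 -0.34214 0.33074 m, effort=-1.02836 4.45328 -2.52147 -0.55532 N·m.
t=0.28000 s (step 28): theta=0.01620 -1.04852 1.76683 0.50548 rad, w=-1.28950 -2.00545 2.22455 0.68087 rad/s, tcp=0.57554 -0.27205 0.31526 m, effort=-1.55953 4.94720 -2.76354 -0.36461 N·m.
t=0.32000 s (step 32): theta=-0.02517 -1.12536 1.84968 0.53123 rad, w=-0.78914 -1.84331 1.91855 0.60683 rad/s, tcp=0.55945 -0.20557 0.29914 m, effort=-2.46034 5.32953 -2.68829 -0.26240 N·m.
t=0.36000 s (step 36): theta=-0.04776 -1.19620 1.92070 0.55428 rad, w=-0.35154 -1.70256 1.63471 0.54712 rad/s, tcp=0.54639 -0.14432 0.28231 m, effort=-3.45956 5.51775 -2.35338 -0.22236 N·m.
t=0.40000 s (step 40): theta=-0.05413 -1.26160 1.98093 0.57520 rad, w=0.02264 -1.57069 1.37891 0.50020 rad/s, tcp=0.53541 -0.08907 0.26498 m, effort=-4.44384 5.51368 -1.83094 -0.21836 N·m.
t=0.44000 s (step 44): theta=-0.04683 -1.32196 2.03138 0.59446 rad, w=0.33313 -1.44628 1.14836 0.46304 rad/s, tcp=0.52596 -0.04006 0.24738 m, effort=-5.36606 5.35351 -1.18693 -0.23191 N·m.
t=0.48000 s (step 48): theta=-0.02822 -1.37724 2.07330 0.61235 rad, w=0.58839 -1.31867 0.95030 0.43165 rad/s, tcp=0.51773 0.00284 0.22976 m, effort=-6.22625 5.07394 -0.48396 -0.25049 N·m.
t=0.52000 s (step 52): theta=-0.00047 -1.42747 2.10781 0.62907 rad, w=0.79064 -1.19363 0.77818 0.40413 rad/s, tcp=0.51057 0.04001 0.21226 m, effort=-7.02656 4.71752 0.23780 -0.26742 N·m.
t=0.56000 s (step 56): theta=0.03437 -1.47279 2.13592 0.64475 rad, w=0.94415 -1.07322 0.62965 0.37902 rad/s, tcp=0.50435 0.07196 0.19499 m, effort=-7.76894 4.31721 0.94511 -0.27912 N·m.
t=0.60000 s (step 60): theta=0.07446 -1.51343 2.15851 0.65946 rad, w=1.05361 -0.95930 0.50263 0.35559 rad/s, tcp=0.49895 0.09928 0.17800 m, effort=-8.45334 3.89851 1.61421 -0.28428 N·m.
t=0.64000 s (step 64): theta=0.11812 -1.54967 2.17641 0.67326 rad, w=1.12398 -0.85350 0.39500 0.33370 rad/s, tcp=0.49425 0.12259 0.16134 m, effort=-9.07733 3.48004 2.22952 -0.28301 N·m.
t=0.68000 s (step 68): theta=0.16391 -1.58186 2.19035 0.68622 rad, w=1.16033 -0.75693 0.30466 0.31348 rad/s, tcp=0.49010 0.14247 0.14507 m, effort=-9.63701 3.07453 2.78203 -0.27615 N·m.
t=0.72000 s (step 72): theta=0.21055 -1.61039 2.20099 0.69840 rad, w=1.16780 -0.67018 0.22955 0.29515 rad/s, tcp=0.48633 0.15947 0.12926 m, effort=-10.12839 2.68996 3.26788 -0.26485 N·m.
t=0.76000 s (step 76): theta=0.25699 -1.63564 2.20889 0.70990 rad, w=1.15145 -0.59330 0.16773 0.27888 rad/s, tcp=0.48282 0.17406 0.11399 m, effort=-10.54874 2.33073 3.68708 -0.25025 N·m.
t=0.80000 s (step 80): theta=0.30239 -1.65802 2.21455 0.72078 rad, w=1.11614 -0.52592 0.11741 0.26471 rad/s, tcp=0.47945 0.18662 0.09935 m, effort=-10.89747 1.99873 4.04241 -0.23343 N·m.
t=0.84000 s (step 84): theta=0.34607 -1.67787 2.21840 0.73114 rad, w=1.06645 -0.46731 0.07699 0.25258 rad/s, tcp=0.47613 0.19750 0.08545 m, effort=-11.17648 1.69416 4.33856 -0.21526 N·m.
t=0.88000 s (step 88): theta=0.38755 -1.69554 2.22081 0.74105 rad, w=1.00661 -0.41638 0.04529 0.24232 rad/s, tcp=0.47282 0.20696 0.07237 m, effort=-11.38973 1.41602 4.58101 -0.19647 N·m.
t=0.92000 s (step 92): theta=0.42651 -1.71129 2.22214 0.75058 rad, w=0.94121 -0.37041 0.02344 0.23389 rad/s, tcp=0.46948 0.21523 0.06017 m, effort=-11.54031 1.16164 4.77286 -0.17771 N·m.
t=0.96000 s (step 96): theta=0.46282 -1.72524 2.22282 0.75981 rad, w=0.87460 -0.32678 0.01293 0.22715 rad/s, tcp=0.46611 0.22247 0.04893 m, effort=-11.63307 0.92864 4.91685 -0.15935 N·m.
t=1.00000 s (step 100): theta=0.49647 -1.73753 2.22322 0.76879 rad, w=0.80783 -0.28828 0.00800 0.22139 rad/s, tcp=0.46273 0.22883 0.03869 m, effort=-11.68405 0.71845 5.02595 -0.14133 N·m.
t=1.04000 s (step 104): theta=0.52745 -1.74841 2.22347 0.77755 rad, w=0.74181 -0.25576 0.00510 0.21622 rad/s, tcp=0.45935 0.23444 0.02943 m, effort=-11.70488 0.53000 5.11004 -0.12386 N·m.
t=1.07000 s (step 107): theta=0.54897 -1.75578 2.22359 0.78399 rad, w=0.69351 -0.23478 0.00367 0.21264 rad/s, tcp=0.45685 0.23822 0.02311 m.


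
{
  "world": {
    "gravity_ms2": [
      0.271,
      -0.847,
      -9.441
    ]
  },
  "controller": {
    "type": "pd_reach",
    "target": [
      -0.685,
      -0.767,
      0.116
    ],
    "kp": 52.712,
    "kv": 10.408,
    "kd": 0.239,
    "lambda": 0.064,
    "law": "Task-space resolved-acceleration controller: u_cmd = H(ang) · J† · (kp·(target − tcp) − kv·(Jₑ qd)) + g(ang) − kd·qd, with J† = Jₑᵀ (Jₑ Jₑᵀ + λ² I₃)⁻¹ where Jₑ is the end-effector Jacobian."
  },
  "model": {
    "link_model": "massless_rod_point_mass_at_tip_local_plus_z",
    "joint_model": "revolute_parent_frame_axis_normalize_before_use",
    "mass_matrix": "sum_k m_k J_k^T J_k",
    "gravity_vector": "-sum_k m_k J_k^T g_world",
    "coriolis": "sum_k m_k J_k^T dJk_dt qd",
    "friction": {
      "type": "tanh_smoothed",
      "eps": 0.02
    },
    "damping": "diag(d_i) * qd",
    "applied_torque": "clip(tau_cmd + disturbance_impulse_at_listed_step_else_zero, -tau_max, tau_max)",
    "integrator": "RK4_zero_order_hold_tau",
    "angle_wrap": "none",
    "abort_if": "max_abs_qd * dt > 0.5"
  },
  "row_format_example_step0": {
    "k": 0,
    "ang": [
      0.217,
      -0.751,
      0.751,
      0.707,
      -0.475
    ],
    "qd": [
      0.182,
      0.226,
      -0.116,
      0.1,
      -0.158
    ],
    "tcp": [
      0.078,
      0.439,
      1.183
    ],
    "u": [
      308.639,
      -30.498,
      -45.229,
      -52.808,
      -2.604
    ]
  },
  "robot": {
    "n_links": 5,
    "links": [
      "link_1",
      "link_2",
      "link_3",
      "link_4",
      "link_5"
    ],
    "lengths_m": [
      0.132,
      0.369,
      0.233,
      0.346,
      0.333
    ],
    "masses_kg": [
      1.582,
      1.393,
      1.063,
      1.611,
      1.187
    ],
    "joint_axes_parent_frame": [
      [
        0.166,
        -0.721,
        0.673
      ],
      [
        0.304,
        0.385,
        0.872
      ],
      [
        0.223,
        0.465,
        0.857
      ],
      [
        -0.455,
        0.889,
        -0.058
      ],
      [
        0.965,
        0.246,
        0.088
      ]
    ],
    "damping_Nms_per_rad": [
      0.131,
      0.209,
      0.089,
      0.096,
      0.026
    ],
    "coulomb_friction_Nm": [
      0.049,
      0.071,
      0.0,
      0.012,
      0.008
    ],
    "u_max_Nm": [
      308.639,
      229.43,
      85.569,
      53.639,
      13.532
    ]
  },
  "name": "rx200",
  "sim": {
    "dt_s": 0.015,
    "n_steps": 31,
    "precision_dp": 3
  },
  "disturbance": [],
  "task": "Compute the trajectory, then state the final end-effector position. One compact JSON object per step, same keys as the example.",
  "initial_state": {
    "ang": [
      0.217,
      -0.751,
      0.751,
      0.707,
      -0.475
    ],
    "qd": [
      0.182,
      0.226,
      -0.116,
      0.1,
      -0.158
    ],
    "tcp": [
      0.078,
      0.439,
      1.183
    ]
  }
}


{"k":1,"ang":[0.235,-0.743,0.697,0.74,-0.467],"qd":[2.257,0.703,-6.814,4.293,0.993],"tcp":[0.072,0.434,1.177],"u":[306.768,-30.036,-38.228,-46.962,-1.383]}
{"k":2,"ang":[0.288,-0.74,0.591,0.832,-0.435],"qd":[4.8,-0.471,-7.058,7.729,3.051],"tcp":[0.056,0.418,1.162],"u":[224.203,-26.531,-29.673,-33.34,0.322]}
{"k":3,"ang":[0.374,-0.765,0.499,0.96,-0.386],"qd":[6.524,-2.973,-4.88,9.223,3.356],"tcp":[0.029,0.39,1.137],"u":[143.118,-18.196,-22.021,-18.346,2.055]}
{"k":4,"ang":[0.479,-0.828,0.446,1.101,-0.34],"qd":[7.566,-5.452,-2.158,9.37,2.824],"tcp":[-0.009,0.351,1.104],"u":[83.115,-10.753,-16.832,-7.105,3.162]}
{"k":5,"ang":[0.597,-0.924,0.43,1.237,-0.304],"qd":[8.215,-7.378,0.012,8.815,1.914],"tcp":[-0.055,0.304,1.065],"u":[40.897,-5.699,-12.963,-0.107,3.643]}
{"k":6,"ang":[0.724,-1.045,0.441,1.363,-0.284],"qd":[8.672,-8.78,1.493,7.902,0.823],"tcp":[-0.106,0.251,1.022],"u":[10.248,-2.475,-9.416,3.927,3.649]}
{"k":7,"ang":[0.857,-1.185,0.471,1.473,-0.281],"qd":[9.035,-9.789,2.437,6.789,-0.342],"tcp":[-0.16,0.194,0.975],"u":[-12.736,-0.538,-5.802,6.315,3.335]}
{"k":8,"ang":[0.994,-1.337,0.512,1.566,-0.295],"qd":[9.337,-10.491,3.006,5.555,-1.524],"tcp":[-0.216,0.134,0.926],"u":[-30.312,0.427,-2.082,8.073,2.835]}
{"k":9,"ang":[1.136,-1.498,0.56,1.639,-0.326],"qd":[9.561,-10.893,3.291,4.245,-2.708],"tcp":[-0.272,0.073,0.877],"u":[-43.854,0.608,1.613,9.894,2.27]}
{"k":10,"ang":[1.28,-1.662,0.61,1.693,-0.375],"qd":[9.636,-10.86,3.248,2.895,-3.89],"tcp":[-0.327,0.011,0.828],"u":[-54.202,0.162,5.096,12.145,1.743]}
{"k":11,"ang":[1.424,-1.821,0.656,1.726,-0.442],"qd":[9.41,-10.017,2.585,1.536,-5.049],"tcp":[-0.381,-0.05,0.78],"u":[-61.886,-0.746,8.232,14.828,1.325]}
{"k":12,"ang":[1.56,-1.958,0.684,1.739,-0.525],"qd":[8.66,-7.771,0.783,0.195,-6.028],"tcp":[-0.433,-0.112,0.732],"u":[-67.433,-1.922,11.068,17.583,1.005]}
{"k":13,"ang":[1.682,-2.051,0.678,1.732,-0.619],"qd":[7.413,-4.3,-1.934,-1.072,-6.402],"tcp":[-0.481,-0.174,0.684],"u":[-71.661,-3.031,13.676,20.031,0.62]}
{"k":14,"ang":[1.784,-2.094,0.635,1.708,-0.711],"qd":[6.232,-1.406,-3.819,-2.149,-5.893],"tcp":[-0.526,-0.234,0.637],"u":[-75.176,-3.618,15.723,22.333,0.016]}
{"k":15,"ang":[1.872,-2.104,0.575,1.669,-0.792],"qd":[5.43,0.013,-4.121,-2.981,-4.808],"tcp":[-0.566,-0.294,0.589],"u":[-77.773,-3.656,16.922,24.666,-0.766]}
{"k":16,"ang":[1.949,-2.1,0.518,1.62,-0.855],"qd":[4.874,0.505,-3.504,-3.573,-3.532],"tcp":[-0.603,-0.351,0.542],"u":[-79.232,-3.433,17.396,26.909,-1.63]}
{"k":17,"ang":[2.018,-2.089,0.47,1.563,-0.898],"qd":[4.38,0.789,-2.759,-3.928,-2.298],"tcp":[-0.637,-0.406,0.496],"u":[-79.538,-3.155,17.396,28.856,-2.499]}
{"k":18,"ang":[2.08,-2.075,0.433,1.503,-0.925],"qd":[3.916,1.014,-2.069,-4.065,-1.193],"tcp":[-0.666,-0.459,0.451],"u":[-78.955,-2.868,17.069,30.464,-3.318]}
{"k":19,"ang":[2.135,-2.058,0.406,1.442,-0.936],"qd":[3.485,1.199,-1.464,-4.02,-0.263],"tcp":[-0.692,-0.508,0.407],"u":[-77.758,-2.583,16.52,31.72,-4.034]}
{"k":20,"ang":[2.184,-2.038,0.387,1.383,-0.934],"qd":[3.093,1.338,-0.939,-3.836,0.466],"tcp":[-0.714,-0.554,0.364],"u":[-76.172,-2.314,15.823,32.617,-4.6]}
{"k":21,"ang":[2.228,-2.017,0.376,1.328,-0.923],"qd":[2.745,1.425,-0.478,-3.556,0.997],"tcp":[-0.733,-0.596,0.323],"u":[-74.338,-2.066,15.031,33.156,-4.987]}
{"k":22,"ang":[2.267,-1.994,0.371,1.277,-0.906],"qd":[2.441,1.468,-0.078,-3.219,1.342],"tcp":[-0.749,-0.634,0.285],"u":[-72.34,-1.845,14.188,33.343,-5.183]}
{"k":23,"ang":[2.301,-1.972,0.371,1.231,-0.885],"qd":[2.177,1.477,0.26,-2.85,1.524],"tcp":[-0.761,-0.668,0.248],"u":[-70.228,-1.658,13.323,33.192,-5.194]}
{"k":24,"ang":[2.332,-1.949,0.377,1.191,-0.861],"qd":[1.951,1.462,0.531,-2.471,1.573],"tcp":[-0.77,-0.698,0.214],"u":[-68.025,-1.505,12.462,32.73,-5.038]}
{"k":25,"ang":[2.359,-1.927,0.386,1.157,-0.838],"qd":[1.756,1.431,0.734,-2.093,1.522],"tcp":[-0.776,-0.725,0.182],"u":[-65.746,-1.381,11.622,31.988,-4.745]}
{"k":26,"ang":[2.384,-1.905,0.397,1.129,-0.816],"qd":[1.589,1.391,0.871,-1.724,1.403],"tcp":[-0.779,-0.747,0.154],"u":[-63.405,-1.281,10.816,31.009,-4.35]}
{"k":27,"ang":[2.407,-1.884,0.41,1.105,-0.796],"qd":[1.446,1.343,0.946,-1.368,1.244],"tcp":[-0.781,-0.767,0.128],"u":[-61.015,-1.198,10.051,29.837,-3.887]}
{"k":28,"ang":[2.428,-1.864,0.425,1.087,-0.779],"qd":[1.322,1.29,0.97,-1.029,1.071],"tcp":[-0.78,-0.783,0.106],"u":[-58.595,-1.126,9.334,28.518,-3.388]}
{"k":29,"ang":[2.447,-1.845,0.439,1.074,-0.764],"qd":[1.215,1.233,0.951,-0.709,0.903],"tcp":[-0.779,-0.797,0.087],"u":[-56.163,-1.057,8.665,27.097,-2.879]}
{"k":30,"ang":[2.464,-1.827,0.452,1.066,-0.752],"qd":[1.121,1.173,0.901,-0.412,0.752],"tcp":[-0.776,-0.807,0.07],"u":[-53.739,-0.988,8.044,25.615,-2.382]}
{"k":31,"ang":[2.48,-1.81,0.465,1.062,-0.742],"qd":[1.036,1.111,0.829,-0.139,0.626],"tcp":[-0.772,-0.816,0.056]}
{"summary": "final tcp position (m): -0.772 -0.816 0.056"}
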